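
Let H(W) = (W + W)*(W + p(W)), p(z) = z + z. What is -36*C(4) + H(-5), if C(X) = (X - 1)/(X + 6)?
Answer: 696/5 ≈ 139.20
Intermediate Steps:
p(z) = 2*z
C(X) = (-1 + X)/(6 + X)
H(W) = 6*W**2 (H(W) = (W + W)*(W + 2*W) = (2*W)*(3*W) = 6*W**2)
-36*C(4) + H(-5) = -36*(-1 + 4)/(6 + 4) + 6*(-5)**2 = -36*3/10 + 6*25 = -18*3/5 + 150 = -36*3/10 + 150 = -54/5 + 150 = 696/5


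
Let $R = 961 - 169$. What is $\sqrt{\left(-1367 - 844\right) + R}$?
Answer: $i \sqrt{1419} \approx 37.67 i$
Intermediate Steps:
$R = 792$
$\sqrt{\left(-1367 - 844\right) + R} = \sqrt{\left(-1367 - 844\right) + 792} = \sqrt{-2211 + 792} = \sqrt{-1419} = i \sqrt{1419}$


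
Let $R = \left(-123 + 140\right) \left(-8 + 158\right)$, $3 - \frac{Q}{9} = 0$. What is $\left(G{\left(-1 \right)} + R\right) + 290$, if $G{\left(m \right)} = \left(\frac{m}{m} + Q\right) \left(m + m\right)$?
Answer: $2784$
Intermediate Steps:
$Q = 27$ ($Q = 27 - 0 = 27 + 0 = 27$)
$R = 2550$ ($R = 17 \cdot 150 = 2550$)
$G{\left(m \right)} = 56 m$ ($G{\left(m \right)} = \left(\frac{m}{m} + 27\right) \left(m + m\right) = \left(1 + 27\right) 2 m = 28 \cdot 2 m = 56 m$)
$\left(G{\left(-1 \right)} + R\right) + 290 = \left(56 \left(-1\right) + 2550\right) + 290 = \left(-56 + 2550\right) + 290 = 2494 + 290 = 2784$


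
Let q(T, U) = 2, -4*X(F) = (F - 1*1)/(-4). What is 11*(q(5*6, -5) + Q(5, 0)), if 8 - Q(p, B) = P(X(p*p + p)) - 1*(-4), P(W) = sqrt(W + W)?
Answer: 66 - 11*sqrt(58)/4 ≈ 45.057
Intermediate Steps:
X(F) = -1/16 + F/16 (X(F) = -(F - 1*1)/(4*(-4)) = -(F - 1)*(-1)/(4*4) = -(-1 + F)*(-1)/(4*4) = -(1/4 - F/4)/4 = -1/16 + F/16)
P(W) = sqrt(2)*sqrt(W) (P(W) = sqrt(2*W) = sqrt(2)*sqrt(W))
Q(p, B) = 4 - sqrt(2)*sqrt(-1/16 + p/16 + p**2/16) (Q(p, B) = 8 - (sqrt(2)*sqrt(-1/16 + (p*p + p)/16) - 1*(-4)) = 8 - (sqrt(2)*sqrt(-1/16 + (p**2 + p)/16) + 4) = 8 - (sqrt(2)*sqrt(-1/16 + (p + p**2)/16) + 4) = 8 - (sqrt(2)*sqrt(-1/16 + (p/16 + p**2/16)) + 4) = 8 - (sqrt(2)*sqrt(-1/16 + p/16 + p**2/16) + 4) = 8 - (4 + sqrt(2)*sqrt(-1/16 + p/16 + p**2/16)) = 8 + (-4 - sqrt(2)*sqrt(-1/16 + p/16 + p**2/16)) = 4 - sqrt(2)*sqrt(-1/16 + p/16 + p**2/16))
11*(q(5*6, -5) + Q(5, 0)) = 11*(2 + (4 - sqrt(2)*sqrt(-1 + 5*(1 + 5))/4)) = 11*(2 + (4 - sqrt(2)*sqrt(-1 + 5*6)/4)) = 11*(2 + (4 - sqrt(2)*sqrt(-1 + 30)/4)) = 11*(2 + (4 - sqrt(2)*sqrt(29)/4)) = 11*(2 + (4 - sqrt(58)/4)) = 11*(6 - sqrt(58)/4) = 66 - 11*sqrt(58)/4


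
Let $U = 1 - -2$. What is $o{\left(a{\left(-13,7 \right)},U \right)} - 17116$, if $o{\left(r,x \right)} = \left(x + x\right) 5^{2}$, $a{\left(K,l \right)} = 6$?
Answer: $-16966$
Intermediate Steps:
$U = 3$ ($U = 1 + 2 = 3$)
$o{\left(r,x \right)} = 50 x$ ($o{\left(r,x \right)} = 2 x 25 = 50 x$)
$o{\left(a{\left(-13,7 \right)},U \right)} - 17116 = 50 \cdot 3 - 17116 = 150 - 17116 = -16966$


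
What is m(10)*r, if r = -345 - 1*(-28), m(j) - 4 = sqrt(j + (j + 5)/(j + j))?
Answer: -1268 - 317*sqrt(43)/2 ≈ -2307.4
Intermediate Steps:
m(j) = 4 + sqrt(j + (5 + j)/(2*j)) (m(j) = 4 + sqrt(j + (j + 5)/(j + j)) = 4 + sqrt(j + (5 + j)/((2*j))) = 4 + sqrt(j + (5 + j)*(1/(2*j))) = 4 + sqrt(j + (5 + j)/(2*j)))
r = -317 (r = -345 + 28 = -317)
m(10)*r = (4 + sqrt(2 + 4*10 + 10/10)/2)*(-317) = (4 + sqrt(2 + 40 + 10*(1/10))/2)*(-317) = (4 + sqrt(2 + 40 + 1)/2)*(-317) = (4 + sqrt(43)/2)*(-317) = -1268 - 317*sqrt(43)/2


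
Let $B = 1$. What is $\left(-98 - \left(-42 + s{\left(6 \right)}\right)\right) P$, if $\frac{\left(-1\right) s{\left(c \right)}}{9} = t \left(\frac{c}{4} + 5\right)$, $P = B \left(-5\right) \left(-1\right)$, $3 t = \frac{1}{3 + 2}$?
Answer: $- \frac{521}{2} \approx -260.5$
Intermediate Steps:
$t = \frac{1}{15}$ ($t = \frac{1}{3 \left(3 + 2\right)} = \frac{1}{3 \cdot 5} = \frac{1}{3} \cdot \frac{1}{5} = \frac{1}{15} \approx 0.066667$)
$P = 5$ ($P = 1 \left(-5\right) \left(-1\right) = \left(-5\right) \left(-1\right) = 5$)
$s{\left(c \right)} = -3 - \frac{3 c}{20}$ ($s{\left(c \right)} = - 9 \frac{\frac{c}{4} + 5}{15} = - 9 \frac{5 + \frac{c}{4}}{15} = - 9 \left(\frac{1}{3} + \frac{c}{60}\right) = -3 - \frac{3 c}{20}$)
$\left(-98 - \left(-42 + s{\left(6 \right)}\right)\right) P = \left(-98 + \left(42 - \left(-3 - \frac{9}{10}\right)\right)\right) 5 = \left(-98 + \left(42 - - \frac{39}{10}\right)\right) 5 = \left(-98 + \left(42 + \frac{39}{10}\right)\right) 5 = \left(-98 + \frac{459}{10}\right) 5 = \left(- \frac{521}{10}\right) 5 = - \frac{521}{2}$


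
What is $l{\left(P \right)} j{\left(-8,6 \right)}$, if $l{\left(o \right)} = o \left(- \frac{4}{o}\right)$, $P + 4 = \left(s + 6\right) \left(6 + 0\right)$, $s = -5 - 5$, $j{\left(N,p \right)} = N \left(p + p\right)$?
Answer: $384$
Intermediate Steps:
$j{\left(N,p \right)} = 2 N p$ ($j{\left(N,p \right)} = N 2 p = 2 N p$)
$s = -10$ ($s = -5 - 5 = -10$)
$P = -28$ ($P = -4 + \left(-10 + 6\right) \left(6 + 0\right) = -4 - 24 = -28$)
$l{\left(o \right)} = -4$
$l{\left(P \right)} j{\left(-8,6 \right)} = - 4 \cdot 2 \left(-8\right) 6 = \left(-4\right) \left(-96\right) = 384$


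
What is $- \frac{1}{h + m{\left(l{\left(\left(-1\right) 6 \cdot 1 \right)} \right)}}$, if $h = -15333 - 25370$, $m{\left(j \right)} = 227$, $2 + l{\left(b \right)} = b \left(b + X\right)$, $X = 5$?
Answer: $\frac{1}{40476} \approx 2.4706 \cdot 10^{-5}$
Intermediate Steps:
$l{\left(b \right)} = -2 + b \left(5 + b\right)$ ($l{\left(b \right)} = -2 + b \left(b + 5\right) = -2 + b \left(5 + b\right)$)
$h = -40703$ ($h = -15333 - 25370 = -40703$)
$- \frac{1}{h + m{\left(l{\left(\left(-1\right) 6 \cdot 1 \right)} \right)}} = - \frac{1}{-40703 + 227} = - \frac{1}{-40476} = \left(-1\right) \left(- \frac{1}{40476}\right) = \frac{1}{40476}$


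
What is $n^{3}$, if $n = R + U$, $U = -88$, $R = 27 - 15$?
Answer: $-438976$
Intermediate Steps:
$R = 12$
$n = -76$ ($n = 12 - 88 = -76$)
$n^{3} = \left(-76\right)^{3} = -438976$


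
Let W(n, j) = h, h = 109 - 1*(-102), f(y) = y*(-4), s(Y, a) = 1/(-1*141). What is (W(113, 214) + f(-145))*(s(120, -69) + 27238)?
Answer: 3037880587/141 ≈ 2.1545e+7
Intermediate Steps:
s(Y, a) = -1/141 (s(Y, a) = 1/(-141) = -1/141)
f(y) = -4*y
h = 211 (h = 109 + 102 = 211)
W(n, j) = 211
(W(113, 214) + f(-145))*(s(120, -69) + 27238) = (211 - 4*(-145))*(-1/141 + 27238) = (211 + 580)*(3840557/141) = 791*(3840557/141) = 3037880587/141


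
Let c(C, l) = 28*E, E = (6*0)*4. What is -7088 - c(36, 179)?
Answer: -7088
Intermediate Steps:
E = 0 (E = 0*4 = 0)
c(C, l) = 0 (c(C, l) = 28*0 = 0)
-7088 - c(36, 179) = -7088 - 1*0 = -7088 + 0 = -7088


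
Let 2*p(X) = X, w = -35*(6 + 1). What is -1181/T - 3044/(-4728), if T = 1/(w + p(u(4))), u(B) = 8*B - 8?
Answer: 325255247/1182 ≈ 2.7517e+5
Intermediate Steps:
u(B) = -8 + 8*B
w = -245 (w = -35*7 = -245)
p(X) = X/2
T = -1/233 (T = 1/(-245 + (-8 + 8*4)/2) = 1/(-245 + (-8 + 32)/2) = 1/(-245 + (½)*24) = 1/(-245 + 12) = 1/(-233) = -1/233 ≈ -0.0042918)
-1181/T - 3044/(-4728) = -1181/(-1/233) - 3044/(-4728) = -1181*(-233) - 3044*(-1/4728) = 275173 + 761/1182 = 325255247/1182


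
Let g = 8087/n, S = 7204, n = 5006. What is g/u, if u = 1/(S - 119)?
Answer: 57296395/5006 ≈ 11446.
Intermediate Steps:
u = 1/7085 (u = 1/(7204 - 119) = 1/7085 ≈ 0.00014114)
g = 8087/5006 ≈ 1.6155
g/u = 8087/(5006*(1/7085)) = (8087/5006)*7085 = 57296395/5006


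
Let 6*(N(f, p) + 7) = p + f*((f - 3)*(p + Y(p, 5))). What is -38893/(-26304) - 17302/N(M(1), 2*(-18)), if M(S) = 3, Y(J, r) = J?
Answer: 455617417/341952 ≈ 1332.4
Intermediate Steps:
N(f, p) = -7 + p/6 + f*p*(-3 + f)/3 (N(f, p) = -7 + (p + f*((f - 3)*(p + p)))/6 = -7 + (p + f*((-3 + f)*(2*p)))/6 = -7 + (p + f*(2*p*(-3 + f)))/6 = -7 + (p + 2*f*p*(-3 + f))/6 = -7 + (p/6 + f*p*(-3 + f)/3) = -7 + p/6 + f*p*(-3 + f)/3)
-38893/(-26304) - 17302/N(M(1), 2*(-18)) = -38893/(-26304) - 17302/(-7 + (2*(-18))/6 - 1*3*2*(-18) + (1/3)*(2*(-18))*3**2) = -38893*(-1/26304) - 17302/(-7 + (1/6)*(-36) - 1*3*(-36) + (1/3)*(-36)*9) = 38893/26304 - 17302/(-7 - 6 + 108 - 108) = 38893/26304 - 17302/(-13) = 38893/26304 - 17302*(-1/13) = 38893/26304 + 17302/13 = 455617417/341952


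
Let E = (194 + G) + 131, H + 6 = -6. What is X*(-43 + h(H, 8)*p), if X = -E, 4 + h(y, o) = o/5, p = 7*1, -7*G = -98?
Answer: 101361/5 ≈ 20272.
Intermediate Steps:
G = 14 (G = -1/7*(-98) = 14)
H = -12 (H = -6 - 6 = -12)
p = 7
h(y, o) = -4 + o/5
E = 339 (E = (194 + 14) + 131 = 208 + 131 = 339)
X = -339 (X = -1*339 = -339)
X*(-43 + h(H, 8)*p) = -339*(-43 + (-4 + (1/5)*8)*7) = -339*(-43 + (-4 + 8/5)*7) = -339*(-43 - 12/5*7) = -339*(-43 - 84/5) = -339*(-299/5) = 101361/5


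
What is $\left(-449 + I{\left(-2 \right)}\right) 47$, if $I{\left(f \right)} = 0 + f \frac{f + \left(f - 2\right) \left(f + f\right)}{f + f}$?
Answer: $-20774$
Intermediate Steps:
$I{\left(f \right)} = \frac{f}{2} + f \left(-2 + f\right)$ ($I{\left(f \right)} = 0 + f \frac{f + \left(-2 + f\right) 2 f}{2 f} = 0 + f \left(f + 2 f \left(-2 + f\right)\right) \frac{1}{2 f} = 0 + f \frac{f + 2 f \left(-2 + f\right)}{2 f} = 0 + \left(\frac{f}{2} + f \left(-2 + f\right)\right) = \frac{f}{2} + f \left(-2 + f\right)$)
$\left(-449 + I{\left(-2 \right)}\right) 47 = \left(-449 + \frac{1}{2} \left(-2\right) \left(-3 + 2 \left(-2\right)\right)\right) 47 = \left(-449 + \frac{1}{2} \left(-2\right) \left(-3 - 4\right)\right) 47 = \left(-449 + \frac{1}{2} \left(-2\right) \left(-7\right)\right) 47 = \left(-449 + 7\right) 47 = \left(-442\right) 47 = -20774$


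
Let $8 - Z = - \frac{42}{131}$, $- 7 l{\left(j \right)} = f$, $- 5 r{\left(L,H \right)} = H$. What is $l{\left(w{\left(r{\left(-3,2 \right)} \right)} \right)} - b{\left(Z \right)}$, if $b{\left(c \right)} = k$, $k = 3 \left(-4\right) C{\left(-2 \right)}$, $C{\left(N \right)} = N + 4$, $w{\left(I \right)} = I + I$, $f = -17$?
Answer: $\frac{185}{7} \approx 26.429$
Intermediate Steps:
$r{\left(L,H \right)} = - \frac{H}{5}$
$w{\left(I \right)} = 2 I$
$l{\left(j \right)} = \frac{17}{7}$ ($l{\left(j \right)} = \left(- \frac{1}{7}\right) \left(-17\right) = \frac{17}{7}$)
$C{\left(N \right)} = 4 + N$
$Z = \frac{1090}{131}$ ($Z = 8 - - \frac{42}{131} = 8 + \frac{42}{131} = \frac{1090}{131} \approx 8.3206$)
$k = -24$ ($k = 3 \left(-4\right) \left(4 - 2\right) = \left(-12\right) 2 = -24$)
$b{\left(c \right)} = -24$
$l{\left(w{\left(r{\left(-3,2 \right)} \right)} \right)} - b{\left(Z \right)} = \frac{17}{7} - -24 = \frac{17}{7} + 24 = \frac{185}{7}$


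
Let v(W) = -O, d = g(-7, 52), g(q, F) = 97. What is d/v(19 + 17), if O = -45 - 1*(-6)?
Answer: 97/39 ≈ 2.4872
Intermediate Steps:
d = 97
O = -39 (O = -45 + 6 = -39)
v(W) = 39 (v(W) = -1*(-39) = 39)
d/v(19 + 17) = 97/39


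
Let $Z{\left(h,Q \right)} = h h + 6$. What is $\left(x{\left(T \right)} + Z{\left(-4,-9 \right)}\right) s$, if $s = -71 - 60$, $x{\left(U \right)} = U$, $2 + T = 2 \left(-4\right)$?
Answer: $-1572$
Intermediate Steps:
$Z{\left(h,Q \right)} = 6 + h^{2}$ ($Z{\left(h,Q \right)} = h^{2} + 6 = 6 + h^{2}$)
$T = -10$ ($T = -2 + 2 \left(-4\right) = -2 - 8 = -10$)
$s = -131$ ($s = -71 - 60 = -131$)
$\left(x{\left(T \right)} + Z{\left(-4,-9 \right)}\right) s = \left(-10 + \left(6 + \left(-4\right)^{2}\right)\right) \left(-131\right) = \left(-10 + \left(6 + 16\right)\right) \left(-131\right) = \left(-10 + 22\right) \left(-131\right) = 12 \left(-131\right) = -1572$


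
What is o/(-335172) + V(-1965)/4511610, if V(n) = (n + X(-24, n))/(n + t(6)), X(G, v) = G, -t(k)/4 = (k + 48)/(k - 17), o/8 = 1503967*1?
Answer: -10755474258356119/299618761655010 ≈ -35.897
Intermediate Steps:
o = 12031736 (o = 8*(1503967*1) = 8*1503967 = 12031736)
t(k) = -4*(48 + k)/(-17 + k) (t(k) = -4*(k + 48)/(k - 17) = -4*(48 + k)/(-17 + k))
V(n) = (-24 + n)/(216/11 + n) (V(n) = (n - 24)/(n + 4*(-48 - 1*6)/(-17 + 6)) = (-24 + n)/(n + 4*(-48 - 6)/(-11)) = (-24 + n)/(n + 4*(-1/11)*(-54)) = (-24 + n)/(n + 216/11) = (-24 + n)/(216/11 + n))
o/(-335172) + V(-1965)/4511610 = 12031736/(-335172) + (11*(-24 - 1965)/(216 + 11*(-1965)))/4511610 = 12031736*(-1/335172) + (11*(-1989)/(216 - 21615))*(1/4511610) = -3007934/83793 + (11*(-1989)/(-21399))*(1/4511610) = -3007934/83793 + (11*(-1/21399)*(-1989))*(1/4511610) = -3007934/83793 + (7293/7133)*(1/4511610) = -3007934/83793 + 2431/10727104710 = -10755474258356119/299618761655010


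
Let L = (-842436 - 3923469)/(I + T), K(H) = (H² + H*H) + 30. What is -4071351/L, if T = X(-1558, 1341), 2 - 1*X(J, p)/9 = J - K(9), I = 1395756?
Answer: 212844801812/176515 ≈ 1.2058e+6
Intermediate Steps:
K(H) = 30 + 2*H² (K(H) = (H² + H²) + 30 = 2*H² + 30 = 30 + 2*H²)
X(J, p) = 1746 - 9*J (X(J, p) = 18 - 9*(J - (30 + 2*9²)) = 18 - 9*(J - (30 + 2*81)) = 18 - 9*(J - (30 + 162)) = 18 - 9*(J - 1*192) = 18 - 9*(J - 192) = 18 - 9*(-192 + J) = 18 + (1728 - 9*J) = 1746 - 9*J)
T = 15768 (T = 1746 - 9*(-1558) = 1746 + 14022 = 15768)
L = -529545/156836 (L = (-842436 - 3923469)/(1395756 + 15768) = -4765905/1411524 = -4765905*1/1411524 = -529545/156836 ≈ -3.3764)
-4071351/L = -4071351/(-529545/156836) = -4071351*(-156836/529545) = 212844801812/176515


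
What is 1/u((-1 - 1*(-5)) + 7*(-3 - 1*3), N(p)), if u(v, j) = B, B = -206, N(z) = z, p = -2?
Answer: -1/206 ≈ -0.0048544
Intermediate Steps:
u(v, j) = -206
1/u((-1 - 1*(-5)) + 7*(-3 - 1*3), N(p)) = 1/(-206) = -1/206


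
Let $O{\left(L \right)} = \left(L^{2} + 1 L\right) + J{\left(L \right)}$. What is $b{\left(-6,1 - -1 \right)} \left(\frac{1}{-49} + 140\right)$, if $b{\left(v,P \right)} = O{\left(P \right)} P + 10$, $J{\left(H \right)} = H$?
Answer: $\frac{178334}{49} \approx 3639.5$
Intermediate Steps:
$O{\left(L \right)} = L^{2} + 2 L$ ($O{\left(L \right)} = \left(L^{2} + 1 L\right) + L = \left(L^{2} + L\right) + L = \left(L + L^{2}\right) + L = L^{2} + 2 L$)
$b{\left(v,P \right)} = 10 + P^{2} \left(2 + P\right)$ ($b{\left(v,P \right)} = P \left(2 + P\right) P + 10 = P^{2} \left(2 + P\right) + 10 = 10 + P^{2} \left(2 + P\right)$)
$b{\left(-6,1 - -1 \right)} \left(\frac{1}{-49} + 140\right) = \left(10 + \left(1 - -1\right)^{2} \left(2 + \left(1 - -1\right)\right)\right) \left(\frac{1}{-49} + 140\right) = \left(10 + \left(1 + 1\right)^{2} \left(2 + \left(1 + 1\right)\right)\right) \left(- \frac{1}{49} + 140\right) = \left(10 + 2^{2} \left(2 + 2\right)\right) \frac{6859}{49} = \left(10 + 4 \cdot 4\right) \frac{6859}{49} = \left(10 + 16\right) \frac{6859}{49} = 26 \cdot \frac{6859}{49} = \frac{178334}{49}$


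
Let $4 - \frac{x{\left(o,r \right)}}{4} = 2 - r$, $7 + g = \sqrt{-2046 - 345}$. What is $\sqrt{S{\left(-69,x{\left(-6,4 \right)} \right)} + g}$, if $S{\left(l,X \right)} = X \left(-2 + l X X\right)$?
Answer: $\sqrt{-953911 + i \sqrt{2391}} \approx 0.025 + 976.68 i$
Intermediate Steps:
$g = -7 + i \sqrt{2391}$ ($g = -7 + \sqrt{-2046 - 345} = -7 + \sqrt{-2391} = -7 + i \sqrt{2391} \approx -7.0 + 48.898 i$)
$x{\left(o,r \right)} = 8 + 4 r$ ($x{\left(o,r \right)} = 16 - 4 \left(2 - r\right) = 16 + \left(-8 + 4 r\right) = 8 + 4 r$)
$S{\left(l,X \right)} = X \left(-2 + l X^{2}\right)$
$\sqrt{S{\left(-69,x{\left(-6,4 \right)} \right)} + g} = \sqrt{\left(8 + 4 \cdot 4\right) \left(-2 - 69 \left(8 + 4 \cdot 4\right)^{2}\right) - \left(7 - i \sqrt{2391}\right)} = \sqrt{\left(8 + 16\right) \left(-2 - 69 \left(8 + 16\right)^{2}\right) - \left(7 - i \sqrt{2391}\right)} = \sqrt{24 \left(-2 - 69 \cdot 24^{2}\right) - \left(7 - i \sqrt{2391}\right)} = \sqrt{24 \left(-2 - 39744\right) - \left(7 - i \sqrt{2391}\right)} = \sqrt{24 \left(-39746\right) - \left(7 - i \sqrt{2391}\right)} = \sqrt{-953904 - \left(7 - i \sqrt{2391}\right)} = \sqrt{-953911 + i \sqrt{2391}}$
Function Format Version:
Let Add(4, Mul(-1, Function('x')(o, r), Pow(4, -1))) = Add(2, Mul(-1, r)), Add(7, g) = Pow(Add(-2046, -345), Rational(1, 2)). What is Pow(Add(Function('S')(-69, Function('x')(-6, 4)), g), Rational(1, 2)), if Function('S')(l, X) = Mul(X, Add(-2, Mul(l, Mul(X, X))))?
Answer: Pow(Add(-953911, Mul(I, Pow(2391, Rational(1, 2)))), Rational(1, 2)) ≈ Add(0.025, Mul(976.68, I))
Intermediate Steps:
g = Add(-7, Mul(I, Pow(2391, Rational(1, 2)))) (g = Add(-7, Pow(Add(-2046, -345), Rational(1, 2))) = Add(-7, Pow(-2391, Rational(1, 2))) = Add(-7, Mul(I, Pow(2391, Rational(1, 2)))) ≈ Add(-7.0000, Mul(48.898, I)))
Function('x')(o, r) = Add(8, Mul(4, r)) (Function('x')(o, r) = Add(16, Mul(-4, Add(2, Mul(-1, r)))) = Add(16, Add(-8, Mul(4, r))) = Add(8, Mul(4, r)))
Function('S')(l, X) = Mul(X, Add(-2, Mul(l, Pow(X, 2))))
Pow(Add(Function('S')(-69, Function('x')(-6, 4)), g), Rational(1, 2)) = Pow(Add(Mul(Add(8, Mul(4, 4)), Add(-2, Mul(-69, Pow(Add(8, Mul(4, 4)), 2)))), Add(-7, Mul(I, Pow(2391, Rational(1, 2))))), Rational(1, 2)) = Pow(Add(Mul(Add(8, 16), Add(-2, Mul(-69, Pow(Add(8, 16), 2)))), Add(-7, Mul(I, Pow(2391, Rational(1, 2))))), Rational(1, 2)) = Pow(Add(Mul(24, Add(-2, Mul(-69, Pow(24, 2)))), Add(-7, Mul(I, Pow(2391, Rational(1, 2))))), Rational(1, 2)) = Pow(Add(Mul(24, Add(-2, Mul(-69, 576))), Add(-7, Mul(I, Pow(2391, Rational(1, 2))))), Rational(1, 2)) = Pow(Add(Mul(24, Add(-2, -39744)), Add(-7, Mul(I, Pow(2391, Rational(1, 2))))), Rational(1, 2)) = Pow(Add(Mul(24, -39746), Add(-7, Mul(I, Pow(2391, Rational(1, 2))))), Rational(1, 2)) = Pow(Add(-953904, Add(-7, Mul(I, Pow(2391, Rational(1, 2))))), Rational(1, 2)) = Pow(Add(-953911, Mul(I, Pow(2391, Rational(1, 2)))), Rational(1, 2))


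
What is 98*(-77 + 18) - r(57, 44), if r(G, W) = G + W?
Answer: -5883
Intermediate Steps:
98*(-77 + 18) - r(57, 44) = 98*(-77 + 18) - (57 + 44) = 98*(-59) - 1*101 = -5782 - 101 = -5883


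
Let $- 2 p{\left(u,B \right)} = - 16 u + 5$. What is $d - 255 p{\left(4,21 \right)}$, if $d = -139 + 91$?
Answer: $- \frac{15141}{2} \approx -7570.5$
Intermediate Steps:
$d = -48$
$p{\left(u,B \right)} = - \frac{5}{2} + 8 u$ ($p{\left(u,B \right)} = - \frac{- 16 u + 5}{2} = - \frac{5 - 16 u}{2} = - \frac{5}{2} + 8 u$)
$d - 255 p{\left(4,21 \right)} = -48 - 255 \left(- \frac{5}{2} + 8 \cdot 4\right) = -48 - 255 \left(- \frac{5}{2} + 32\right) = -48 - \frac{15045}{2} = - \frac{15141}{2}$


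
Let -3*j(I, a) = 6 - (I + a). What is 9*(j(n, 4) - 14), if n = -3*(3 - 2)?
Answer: -141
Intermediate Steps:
n = -3 (n = -3*1 = -3)
j(I, a) = -2 + I/3 + a/3 (j(I, a) = -(6 - (I + a))/3 = -(6 + (-I - a))/3 = -(6 - I - a)/3 = -2 + I/3 + a/3)
9*(j(n, 4) - 14) = 9*((-2 + (⅓)*(-3) + (⅓)*4) - 14) = 9*((-2 - 1 + 4/3) - 14) = 9*(-5/3 - 14) = 9*(-47/3) = -141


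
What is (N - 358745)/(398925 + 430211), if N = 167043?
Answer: -13693/59224 ≈ -0.23121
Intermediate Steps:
(N - 358745)/(398925 + 430211) = (167043 - 358745)/(398925 + 430211) = -191702/829136 = -191702*1/829136 = -13693/59224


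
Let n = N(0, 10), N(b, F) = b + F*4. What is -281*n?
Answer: -11240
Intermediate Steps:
N(b, F) = b + 4*F
n = 40 (n = 0 + 4*10 = 0 + 40 = 40)
-281*n = -281*40 = -11240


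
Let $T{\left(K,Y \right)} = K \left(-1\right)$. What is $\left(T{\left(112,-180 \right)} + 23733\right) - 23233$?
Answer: $388$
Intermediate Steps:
$T{\left(K,Y \right)} = - K$
$\left(T{\left(112,-180 \right)} + 23733\right) - 23233 = \left(\left(-1\right) 112 + 23733\right) - 23233 = \left(-112 + 23733\right) - 23233 = 23621 - 23233 = 388$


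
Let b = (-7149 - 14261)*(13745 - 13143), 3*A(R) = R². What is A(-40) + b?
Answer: -38664860/3 ≈ -1.2888e+7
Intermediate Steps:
A(R) = R²/3
b = -12888820 (b = -21410*602 = -12888820)
A(-40) + b = (⅓)*(-40)² - 12888820 = (⅓)*1600 - 12888820 = 1600/3 - 12888820 = -38664860/3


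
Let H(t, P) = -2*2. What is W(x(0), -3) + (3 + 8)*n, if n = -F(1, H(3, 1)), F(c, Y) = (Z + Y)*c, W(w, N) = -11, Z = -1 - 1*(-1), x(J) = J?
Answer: 33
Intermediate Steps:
H(t, P) = -4
Z = 0 (Z = -1 + 1 = 0)
F(c, Y) = Y*c (F(c, Y) = (0 + Y)*c = Y*c)
n = 4 (n = -(-4) = -1*(-4) = 4)
W(x(0), -3) + (3 + 8)*n = -11 + (3 + 8)*4 = -11 + 11*4 = -11 + 44 = 33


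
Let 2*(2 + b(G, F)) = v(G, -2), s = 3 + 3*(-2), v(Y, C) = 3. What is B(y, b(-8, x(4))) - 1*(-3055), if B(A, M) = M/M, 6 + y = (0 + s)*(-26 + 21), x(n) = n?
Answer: 3056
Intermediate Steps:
s = -3 (s = 3 - 6 = -3)
b(G, F) = -½ (b(G, F) = -2 + (½)*3 = -2 + 3/2 = -½)
y = 9 (y = -6 + (0 - 3)*(-26 + 21) = -6 - 3*(-5) = -6 + 15 = 9)
B(A, M) = 1
B(y, b(-8, x(4))) - 1*(-3055) = 1 - 1*(-3055) = 1 + 3055 = 3056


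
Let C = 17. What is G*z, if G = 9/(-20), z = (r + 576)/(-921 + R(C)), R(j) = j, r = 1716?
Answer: 5157/4520 ≈ 1.1409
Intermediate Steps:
z = -573/226 (z = (1716 + 576)/(-921 + 17) = 2292/(-904) = 2292*(-1/904) = -573/226 ≈ -2.5354)
G = -9/20 (G = 9*(-1/20) = -9/20 ≈ -0.45000)
G*z = -9/20*(-573/226) = 5157/4520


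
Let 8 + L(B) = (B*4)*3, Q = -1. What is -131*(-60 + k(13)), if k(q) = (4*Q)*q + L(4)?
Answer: 9432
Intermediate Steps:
L(B) = -8 + 12*B (L(B) = -8 + (B*4)*3 = -8 + (4*B)*3 = -8 + 12*B)
k(q) = 40 - 4*q (k(q) = (4*(-1))*q + (-8 + 12*4) = -4*q + (-8 + 48) = -4*q + 40 = 40 - 4*q)
-131*(-60 + k(13)) = -131*(-60 + (40 - 4*13)) = -131*(-60 + (40 - 52)) = -131*(-60 - 12) = -131*(-72) = 9432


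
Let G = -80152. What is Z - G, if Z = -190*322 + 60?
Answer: 19032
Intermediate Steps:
Z = -61120 (Z = -61180 + 60 = -61120)
Z - G = -61120 - 1*(-80152) = -61120 + 80152 = 19032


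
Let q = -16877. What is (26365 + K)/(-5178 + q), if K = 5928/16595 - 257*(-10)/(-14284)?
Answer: -3124840097051/2613991461950 ≈ -1.1954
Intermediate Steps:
K = 21013201/118521490 (K = 5928*(1/16595) + 2570*(-1/14284) = 5928/16595 - 1285/7142 = 21013201/118521490 ≈ 0.17729)
(26365 + K)/(-5178 + q) = (26365 + 21013201/118521490)/(-5178 - 16877) = (3124840097051/118521490)/(-22055) = (3124840097051/118521490)*(-1/22055) = -3124840097051/2613991461950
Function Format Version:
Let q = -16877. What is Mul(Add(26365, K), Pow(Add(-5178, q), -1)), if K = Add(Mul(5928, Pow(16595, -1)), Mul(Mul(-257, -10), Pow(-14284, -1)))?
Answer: Rational(-3124840097051, 2613991461950) ≈ -1.1954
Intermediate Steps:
K = Rational(21013201, 118521490) (K = Add(Mul(5928, Rational(1, 16595)), Mul(2570, Rational(-1, 14284))) = Add(Rational(5928, 16595), Rational(-1285, 7142)) = Rational(21013201, 118521490) ≈ 0.17729)
Mul(Add(26365, K), Pow(Add(-5178, q), -1)) = Mul(Add(26365, Rational(21013201, 118521490)), Pow(Add(-5178, -16877), -1)) = Mul(Rational(3124840097051, 118521490), Pow(-22055, -1)) = Mul(Rational(3124840097051, 118521490), Rational(-1, 22055)) = Rational(-3124840097051, 2613991461950)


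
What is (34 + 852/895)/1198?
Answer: 15641/536105 ≈ 0.029175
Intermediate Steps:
(34 + 852/895)/1198 = (1/1198)*(31282/895) = 15641/536105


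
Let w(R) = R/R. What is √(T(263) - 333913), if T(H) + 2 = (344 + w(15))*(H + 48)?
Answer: 6*I*√6295 ≈ 476.05*I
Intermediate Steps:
w(R) = 1
T(H) = 16558 + 345*H (T(H) = -2 + (344 + 1)*(H + 48) = -2 + 345*(48 + H) = -2 + (16560 + 345*H) = 16558 + 345*H)
√(T(263) - 333913) = √((16558 + 345*263) - 333913) = √((16558 + 90735) - 333913) = √(107293 - 333913) = √(-226620) = 6*I*√6295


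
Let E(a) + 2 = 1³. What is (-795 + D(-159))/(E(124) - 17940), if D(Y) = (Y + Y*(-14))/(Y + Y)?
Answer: 229/5126 ≈ 0.044674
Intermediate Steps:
D(Y) = -13/2 (D(Y) = (Y - 14*Y)/((2*Y)) = (-13*Y)*(1/(2*Y)) = -13/2)
E(a) = -1 (E(a) = -2 + 1³ = -2 + 1 = -1)
(-795 + D(-159))/(E(124) - 17940) = (-795 - 13/2)/(-1 - 17940) = -1603/2/(-17941) = -1603/2*(-1/17941) = 229/5126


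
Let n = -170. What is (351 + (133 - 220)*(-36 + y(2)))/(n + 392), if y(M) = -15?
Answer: 798/37 ≈ 21.568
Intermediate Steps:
(351 + (133 - 220)*(-36 + y(2)))/(n + 392) = (351 + (133 - 220)*(-36 - 15))/(-170 + 392) = (351 - 87*(-51))/222 = (351 + 4437)*(1/222) = 4788*(1/222) = 798/37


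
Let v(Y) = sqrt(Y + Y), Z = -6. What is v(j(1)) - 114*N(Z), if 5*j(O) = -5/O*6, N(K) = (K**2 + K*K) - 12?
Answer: -6840 + 2*I*sqrt(3) ≈ -6840.0 + 3.4641*I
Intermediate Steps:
N(K) = -12 + 2*K**2 (N(K) = (K**2 + K**2) - 12 = 2*K**2 - 12 = -12 + 2*K**2)
j(O) = -6/O (j(O) = (-5/O*6)/5 = (-30/O)/5 = -6/O)
v(Y) = sqrt(2)*sqrt(Y) (v(Y) = sqrt(2*Y) = sqrt(2)*sqrt(Y))
v(j(1)) - 114*N(Z) = sqrt(2)*sqrt(-6/1) - 114*(-12 + 2*(-6)**2) = sqrt(2)*sqrt(-6*1) - 114*(-12 + 2*36) = sqrt(2)*sqrt(-6) - 114*(-12 + 72) = sqrt(2)*(I*sqrt(6)) - 114*60 = 2*I*sqrt(3) - 6840 = -6840 + 2*I*sqrt(3)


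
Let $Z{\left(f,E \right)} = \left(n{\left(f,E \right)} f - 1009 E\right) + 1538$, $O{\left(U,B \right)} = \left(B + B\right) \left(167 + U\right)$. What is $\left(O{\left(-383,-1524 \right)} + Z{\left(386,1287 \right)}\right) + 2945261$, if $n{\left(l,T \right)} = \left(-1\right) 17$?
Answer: $2300022$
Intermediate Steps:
$n{\left(l,T \right)} = -17$
$O{\left(U,B \right)} = 2 B \left(167 + U\right)$
$Z{\left(f,E \right)} = 1538 - 1009 E - 17 f$ ($Z{\left(f,E \right)} = \left(- 17 f - 1009 E\right) + 1538 = \left(- 1009 E - 17 f\right) + 1538 = 1538 - 1009 E - 17 f$)
$\left(O{\left(-383,-1524 \right)} + Z{\left(386,1287 \right)}\right) + 2945261 = \left(2 \left(-1524\right) \left(167 - 383\right) - 1303607\right) + 2945261 = \left(2 \left(-1524\right) \left(-216\right) - 1303607\right) + 2945261 = \left(658368 - 1303607\right) + 2945261 = -645239 + 2945261 = 2300022$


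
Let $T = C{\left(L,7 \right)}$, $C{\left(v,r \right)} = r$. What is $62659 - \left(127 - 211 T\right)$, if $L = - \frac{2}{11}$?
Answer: $64009$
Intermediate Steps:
$L = - \frac{2}{11}$ ($L = \left(-2\right) \frac{1}{11} = - \frac{2}{11} \approx -0.18182$)
$T = 7$
$62659 - \left(127 - 211 T\right) = 62659 - \left(127 - 1477\right) = 62659 - -1350 = 62659 + 1350 = 64009$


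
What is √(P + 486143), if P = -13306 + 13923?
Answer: 2*√121690 ≈ 697.68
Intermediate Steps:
P = 617
√(P + 486143) = √(617 + 486143) = √486760 = 2*√121690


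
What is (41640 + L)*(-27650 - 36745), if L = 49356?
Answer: -5859687420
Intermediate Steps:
(41640 + L)*(-27650 - 36745) = (41640 + 49356)*(-27650 - 36745) = 90996*(-64395) = -5859687420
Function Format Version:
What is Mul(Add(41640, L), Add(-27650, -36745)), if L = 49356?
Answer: -5859687420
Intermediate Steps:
Mul(Add(41640, L), Add(-27650, -36745)) = Mul(Add(41640, 49356), Add(-27650, -36745)) = Mul(90996, -64395) = -5859687420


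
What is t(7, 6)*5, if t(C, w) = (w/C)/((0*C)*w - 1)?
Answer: -30/7 ≈ -4.2857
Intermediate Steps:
t(C, w) = -w/C (t(C, w) = (w/C)/(0*w - 1) = (w/C)/(0 - 1) = (w/C)/(-1) = (w/C)*(-1) = -w/C)
t(7, 6)*5 = -1*6/7*5 = -1*6*⅐*5 = -6/7*5 = -30/7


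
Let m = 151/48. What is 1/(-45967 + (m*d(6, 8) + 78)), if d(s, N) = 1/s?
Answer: -288/13215881 ≈ -2.1792e-5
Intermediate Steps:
m = 151/48 (m = 151*(1/48) = 151/48 ≈ 3.1458)
1/(-45967 + (m*d(6, 8) + 78)) = 1/(-45967 + ((151/48)/6 + 78)) = 1/(-45967 + ((151/48)*(1/6) + 78)) = 1/(-45967 + (151/288 + 78)) = 1/(-45967 + 22615/288) = 1/(-13215881/288) = -288/13215881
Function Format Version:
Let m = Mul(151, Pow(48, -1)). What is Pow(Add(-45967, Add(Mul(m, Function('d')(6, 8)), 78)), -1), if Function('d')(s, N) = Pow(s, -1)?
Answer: Rational(-288, 13215881) ≈ -2.1792e-5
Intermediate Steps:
m = Rational(151, 48) (m = Mul(151, Rational(1, 48)) = Rational(151, 48) ≈ 3.1458)
Pow(Add(-45967, Add(Mul(m, Function('d')(6, 8)), 78)), -1) = Pow(Add(-45967, Add(Mul(Rational(151, 48), Pow(6, -1)), 78)), -1) = Pow(Add(-45967, Add(Mul(Rational(151, 48), Rational(1, 6)), 78)), -1) = Pow(Add(-45967, Add(Rational(151, 288), 78)), -1) = Pow(Add(-45967, Rational(22615, 288)), -1) = Pow(Rational(-13215881, 288), -1) = Rational(-288, 13215881)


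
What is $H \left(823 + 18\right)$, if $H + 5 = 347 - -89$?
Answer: $362471$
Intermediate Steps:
$H = 431$ ($H = -5 + \left(347 - -89\right) = -5 + \left(347 + 89\right) = -5 + 436 = 431$)
$H \left(823 + 18\right) = 431 \left(823 + 18\right) = 431 \cdot 841 = 362471$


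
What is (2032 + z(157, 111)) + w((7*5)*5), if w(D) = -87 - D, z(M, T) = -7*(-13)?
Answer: 1861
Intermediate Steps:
z(M, T) = 91
(2032 + z(157, 111)) + w((7*5)*5) = (2032 + 91) + (-87 - 7*5*5) = 2123 + (-87 - 35*5) = 2123 + (-87 - 1*175) = 2123 + (-87 - 175) = 2123 - 262 = 1861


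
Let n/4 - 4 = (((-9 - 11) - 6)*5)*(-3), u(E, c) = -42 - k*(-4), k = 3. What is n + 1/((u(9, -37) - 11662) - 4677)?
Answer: 25797543/16369 ≈ 1576.0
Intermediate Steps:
u(E, c) = -30 (u(E, c) = -42 - 3*(-4) = -42 - 1*(-12) = -42 + 12 = -30)
n = 1576 (n = 16 + 4*((((-9 - 11) - 6)*5)*(-3)) = 16 + 4*(((-20 - 6)*5)*(-3)) = 16 + 4*(-26*5*(-3)) = 16 + 4*(-130*(-3)) = 16 + 4*390 = 16 + 1560 = 1576)
n + 1/((u(9, -37) - 11662) - 4677) = 1576 + 1/((-30 - 11662) - 4677) = 1576 + 1/(-11692 - 4677) = 1576 + 1/(-16369) = 1576 - 1/16369 = 25797543/16369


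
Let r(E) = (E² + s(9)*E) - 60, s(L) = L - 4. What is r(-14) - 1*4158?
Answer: -4092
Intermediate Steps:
s(L) = -4 + L
r(E) = -60 + E² + 5*E (r(E) = (E² + (-4 + 9)*E) - 60 = (E² + 5*E) - 60 = -60 + E² + 5*E)
r(-14) - 1*4158 = (-60 + (-14)² + 5*(-14)) - 1*4158 = (-60 + 196 - 70) - 4158 = 66 - 4158 = -4092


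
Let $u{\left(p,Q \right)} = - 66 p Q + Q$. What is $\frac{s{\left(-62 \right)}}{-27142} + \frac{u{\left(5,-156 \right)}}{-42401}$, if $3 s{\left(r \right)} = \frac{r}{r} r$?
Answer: $- \frac{2088239581}{1726271913} \approx -1.2097$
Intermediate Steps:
$u{\left(p,Q \right)} = Q - 66 Q p$ ($u{\left(p,Q \right)} = - 66 Q p + Q = Q - 66 Q p$)
$s{\left(r \right)} = \frac{r}{3}$ ($s{\left(r \right)} = \frac{\frac{r}{r} r}{3} = \frac{1 r}{3} = \frac{r}{3}$)
$\frac{s{\left(-62 \right)}}{-27142} + \frac{u{\left(5,-156 \right)}}{-42401} = \frac{\frac{1}{3} \left(-62\right)}{-27142} + \frac{\left(-156\right) \left(1 - 330\right)}{-42401} = \left(- \frac{62}{3}\right) \left(- \frac{1}{27142}\right) + - 156 \left(1 - 330\right) \left(- \frac{1}{42401}\right) = \frac{31}{40713} + \left(-156\right) \left(-329\right) \left(- \frac{1}{42401}\right) = \frac{31}{40713} + 51324 \left(- \frac{1}{42401}\right) = \frac{31}{40713} - \frac{51324}{42401} = - \frac{2088239581}{1726271913}$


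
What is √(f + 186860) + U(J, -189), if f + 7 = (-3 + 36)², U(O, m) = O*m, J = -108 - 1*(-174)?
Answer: -12474 + √187942 ≈ -12040.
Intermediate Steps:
J = 66 (J = -108 + 174 = 66)
f = 1082 (f = -7 + (-3 + 36)² = -7 + 33² = -7 + 1089 = 1082)
√(f + 186860) + U(J, -189) = √(1082 + 186860) + 66*(-189) = √187942 - 12474 = -12474 + √187942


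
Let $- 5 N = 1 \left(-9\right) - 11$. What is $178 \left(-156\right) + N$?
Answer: $-27764$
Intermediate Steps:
$N = 4$ ($N = - \frac{1 \left(-9\right) - 11}{5} = - \frac{-9 - 11}{5} = \left(- \frac{1}{5}\right) \left(-20\right) = 4$)
$178 \left(-156\right) + N = 178 \left(-156\right) + 4 = -27768 + 4 = -27764$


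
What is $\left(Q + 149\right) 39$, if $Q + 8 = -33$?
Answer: $4212$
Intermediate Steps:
$Q = -41$ ($Q = -8 - 33 = -41$)
$\left(Q + 149\right) 39 = \left(-41 + 149\right) 39 = 108 \cdot 39 = 4212$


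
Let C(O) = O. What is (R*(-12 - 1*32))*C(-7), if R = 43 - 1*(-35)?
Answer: 24024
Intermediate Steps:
R = 78 (R = 43 + 35 = 78)
(R*(-12 - 1*32))*C(-7) = (78*(-12 - 1*32))*(-7) = (78*(-12 - 32))*(-7) = (78*(-44))*(-7) = -3432*(-7) = 24024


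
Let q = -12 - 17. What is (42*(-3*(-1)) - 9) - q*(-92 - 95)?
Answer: -5306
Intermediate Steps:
q = -29
(42*(-3*(-1)) - 9) - q*(-92 - 95) = (42*(-3*(-1)) - 9) - (-29)*(-92 - 95) = (42*3 - 9) - (-29)*(-187) = (126 - 9) - 1*5423 = 117 - 5423 = -5306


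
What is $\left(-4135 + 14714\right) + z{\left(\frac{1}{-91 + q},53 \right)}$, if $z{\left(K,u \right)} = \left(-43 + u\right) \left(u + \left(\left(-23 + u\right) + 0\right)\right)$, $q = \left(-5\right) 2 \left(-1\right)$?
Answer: $11409$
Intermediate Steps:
$q = 10$ ($q = \left(-10\right) \left(-1\right) = 10$)
$z{\left(K,u \right)} = \left(-43 + u\right) \left(-23 + 2 u\right)$ ($z{\left(K,u \right)} = \left(-43 + u\right) \left(u + \left(-23 + u\right)\right) = \left(-43 + u\right) \left(-23 + 2 u\right)$)
$\left(-4135 + 14714\right) + z{\left(\frac{1}{-91 + q},53 \right)} = \left(-4135 + 14714\right) + \left(989 - 5777 + 2 \cdot 53^{2}\right) = 10579 + \left(989 - 5777 + 2 \cdot 2809\right) = 10579 + \left(989 - 5777 + 5618\right) = 10579 + 830 = 11409$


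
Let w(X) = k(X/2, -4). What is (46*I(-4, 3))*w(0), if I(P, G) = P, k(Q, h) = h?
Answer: 736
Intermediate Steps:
w(X) = -4
(46*I(-4, 3))*w(0) = (46*(-4))*(-4) = -184*(-4) = 736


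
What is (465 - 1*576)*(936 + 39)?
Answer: -108225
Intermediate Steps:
(465 - 1*576)*(936 + 39) = (465 - 576)*975 = -111*975 = -108225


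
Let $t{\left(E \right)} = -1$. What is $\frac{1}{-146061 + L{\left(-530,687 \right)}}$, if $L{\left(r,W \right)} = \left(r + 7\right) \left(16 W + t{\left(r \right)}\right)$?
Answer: $- \frac{1}{5894354} \approx -1.6965 \cdot 10^{-7}$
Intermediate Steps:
$L{\left(r,W \right)} = \left(-1 + 16 W\right) \left(7 + r\right)$ ($L{\left(r,W \right)} = \left(r + 7\right) \left(16 W - 1\right) = \left(7 + r\right) \left(-1 + 16 W\right) = \left(-1 + 16 W\right) \left(7 + r\right)$)
$\frac{1}{-146061 + L{\left(-530,687 \right)}} = \frac{1}{-146061 + \left(-7 - -530 + 112 \cdot 687 + 16 \cdot 687 \left(-530\right)\right)} = \frac{1}{-146061 + \left(-7 + 530 + 76944 - 5825760\right)} = \frac{1}{-146061 - 5748293} = \frac{1}{-5894354} = - \frac{1}{5894354}$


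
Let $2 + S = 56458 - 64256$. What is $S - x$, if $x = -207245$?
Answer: $199445$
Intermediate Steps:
$S = -7800$ ($S = -2 + \left(56458 - 64256\right) = -2 - 7798 = -7800$)
$S - x = -7800 - -207245 = -7800 + 207245 = 199445$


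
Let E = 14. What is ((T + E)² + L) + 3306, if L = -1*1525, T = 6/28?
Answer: 388677/196 ≈ 1983.0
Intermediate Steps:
T = 3/14 (T = 6*(1/28) = 3/14 ≈ 0.21429)
L = -1525
((T + E)² + L) + 3306 = ((3/14 + 14)² - 1525) + 3306 = ((199/14)² - 1525) + 3306 = (39601/196 - 1525) + 3306 = -259299/196 + 3306 = 388677/196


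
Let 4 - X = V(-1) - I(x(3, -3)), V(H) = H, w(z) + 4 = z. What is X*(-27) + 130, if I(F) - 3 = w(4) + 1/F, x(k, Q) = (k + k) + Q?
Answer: -95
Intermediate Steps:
w(z) = -4 + z
x(k, Q) = Q + 2*k (x(k, Q) = 2*k + Q = Q + 2*k)
I(F) = 3 + 1/F (I(F) = 3 + ((-4 + 4) + 1/F) = 3 + (0 + 1/F) = 3 + 1/F)
X = 25/3 (X = 4 - (-1 - (3 + 1/(-3 + 2*3))) = 4 - (-1 - (3 + 1/(-3 + 6))) = 4 - (-1 - (3 + 1/3)) = 4 - (-1 - (3 + ⅓)) = 4 - (-1 - 1*10/3) = 4 - (-1 - 10/3) = 4 - 1*(-13/3) = 4 + 13/3 = 25/3 ≈ 8.3333)
X*(-27) + 130 = (25/3)*(-27) + 130 = -225 + 130 = -95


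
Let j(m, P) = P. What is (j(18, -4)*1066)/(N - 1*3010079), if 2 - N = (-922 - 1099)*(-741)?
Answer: 2132/2253819 ≈ 0.00094595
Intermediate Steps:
N = -1497559 (N = 2 - (-922 - 1099)*(-741) = 2 - (-2021)*(-741) = 2 - 1*1497561 = 2 - 1497561 = -1497559)
(j(18, -4)*1066)/(N - 1*3010079) = (-4*1066)/(-1497559 - 1*3010079) = -4264/(-1497559 - 3010079) = -4264/(-4507638) = -4264*(-1/4507638) = 2132/2253819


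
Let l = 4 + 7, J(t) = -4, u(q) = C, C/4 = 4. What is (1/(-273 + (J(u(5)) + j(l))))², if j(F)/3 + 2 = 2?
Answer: 1/76729 ≈ 1.3033e-5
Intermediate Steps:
C = 16 (C = 4*4 = 16)
u(q) = 16
l = 11
j(F) = 0 (j(F) = -6 + 3*2 = -6 + 6 = 0)
(1/(-273 + (J(u(5)) + j(l))))² = (1/(-273 + (-4 + 0)))² = (1/(-273 - 4))² = (1/(-277))² = (-1/277)² = 1/76729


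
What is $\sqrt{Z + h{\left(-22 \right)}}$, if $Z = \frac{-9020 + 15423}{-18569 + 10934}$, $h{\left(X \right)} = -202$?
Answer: $\frac{i \sqrt{11824118355}}{7635} \approx 14.242 i$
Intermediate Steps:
$Z = - \frac{6403}{7635}$ ($Z = \frac{6403}{-7635} = 6403 \left(- \frac{1}{7635}\right) = - \frac{6403}{7635} \approx -0.83864$)
$\sqrt{Z + h{\left(-22 \right)}} = \sqrt{- \frac{6403}{7635} - 202} = \sqrt{- \frac{1548673}{7635}} = \frac{i \sqrt{11824118355}}{7635}$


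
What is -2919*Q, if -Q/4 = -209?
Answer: -2440284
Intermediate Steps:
Q = 836 (Q = -4*(-209) = 836)
-2919*Q = -2919*836 = -2440284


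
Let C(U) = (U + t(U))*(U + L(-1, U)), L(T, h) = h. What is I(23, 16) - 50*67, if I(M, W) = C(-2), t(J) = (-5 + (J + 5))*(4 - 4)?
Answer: -3342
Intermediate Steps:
t(J) = 0 (t(J) = (-5 + (5 + J))*0 = J*0 = 0)
C(U) = 2*U² (C(U) = (U + 0)*(U + U) = U*(2*U) = 2*U²)
I(M, W) = 8 (I(M, W) = 2*(-2)² = 2*4 = 8)
I(23, 16) - 50*67 = 8 - 50*67 = 8 - 3350 = -3342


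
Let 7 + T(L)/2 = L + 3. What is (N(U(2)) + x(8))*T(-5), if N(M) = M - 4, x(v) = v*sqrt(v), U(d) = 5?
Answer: -18 - 288*sqrt(2) ≈ -425.29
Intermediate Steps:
x(v) = v**(3/2)
N(M) = -4 + M
T(L) = -8 + 2*L (T(L) = -14 + 2*(L + 3) = -14 + 2*(3 + L) = -14 + (6 + 2*L) = -8 + 2*L)
(N(U(2)) + x(8))*T(-5) = ((-4 + 5) + 8**(3/2))*(-8 + 2*(-5)) = (1 + 16*sqrt(2))*(-8 - 10) = (1 + 16*sqrt(2))*(-18) = -18 - 288*sqrt(2)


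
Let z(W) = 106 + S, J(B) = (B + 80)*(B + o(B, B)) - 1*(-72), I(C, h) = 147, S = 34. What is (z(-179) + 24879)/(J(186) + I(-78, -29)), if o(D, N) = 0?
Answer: 25019/49695 ≈ 0.50345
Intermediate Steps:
J(B) = 72 + B*(80 + B) (J(B) = (B + 80)*(B + 0) - 1*(-72) = (80 + B)*B + 72 = B*(80 + B) + 72 = 72 + B*(80 + B))
z(W) = 140 (z(W) = 106 + 34 = 140)
(z(-179) + 24879)/(J(186) + I(-78, -29)) = (140 + 24879)/((72 + 186² + 80*186) + 147) = 25019/((72 + 34596 + 14880) + 147) = 25019/(49548 + 147) = 25019/49695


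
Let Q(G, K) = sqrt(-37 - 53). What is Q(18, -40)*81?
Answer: 243*I*sqrt(10) ≈ 768.43*I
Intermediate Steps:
Q(G, K) = 3*I*sqrt(10) (Q(G, K) = sqrt(-90) = 3*I*sqrt(10))
Q(18, -40)*81 = (3*I*sqrt(10))*81 = 243*I*sqrt(10)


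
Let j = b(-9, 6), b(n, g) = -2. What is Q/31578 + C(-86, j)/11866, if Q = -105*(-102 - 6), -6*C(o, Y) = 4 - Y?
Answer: 22421477/62450758 ≈ 0.35903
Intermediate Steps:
j = -2
C(o, Y) = -2/3 + Y/6 (C(o, Y) = -(4 - Y)/6 = -2/3 + Y/6)
Q = 11340 (Q = -105*(-108) = 11340)
Q/31578 + C(-86, j)/11866 = 11340/31578 + (-2/3 + (1/6)*(-2))/11866 = 11340*(1/31578) + (-2/3 - 1/3)*(1/11866) = 1890/5263 - 1*1/11866 = 1890/5263 - 1/11866 = 22421477/62450758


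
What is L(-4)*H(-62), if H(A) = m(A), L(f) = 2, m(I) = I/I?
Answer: 2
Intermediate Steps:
m(I) = 1
H(A) = 1
L(-4)*H(-62) = 2*1 = 2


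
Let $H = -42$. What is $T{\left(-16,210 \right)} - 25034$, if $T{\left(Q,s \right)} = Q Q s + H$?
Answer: $28684$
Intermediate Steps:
$T{\left(Q,s \right)} = -42 + s Q^{2}$ ($T{\left(Q,s \right)} = Q Q s - 42 = Q^{2} s - 42 = s Q^{2} - 42 = -42 + s Q^{2}$)
$T{\left(-16,210 \right)} - 25034 = \left(-42 + 210 \left(-16\right)^{2}\right) - 25034 = \left(-42 + 210 \cdot 256\right) - 25034 = \left(-42 + 53760\right) - 25034 = 53718 - 25034 = 28684$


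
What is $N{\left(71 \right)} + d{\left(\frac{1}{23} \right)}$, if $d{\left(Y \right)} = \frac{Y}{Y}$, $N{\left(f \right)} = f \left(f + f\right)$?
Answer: $10083$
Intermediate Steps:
$N{\left(f \right)} = 2 f^{2}$ ($N{\left(f \right)} = f 2 f = 2 f^{2}$)
$d{\left(Y \right)} = 1$
$N{\left(71 \right)} + d{\left(\frac{1}{23} \right)} = 2 \cdot 71^{2} + 1 = 2 \cdot 5041 + 1 = 10082 + 1 = 10083$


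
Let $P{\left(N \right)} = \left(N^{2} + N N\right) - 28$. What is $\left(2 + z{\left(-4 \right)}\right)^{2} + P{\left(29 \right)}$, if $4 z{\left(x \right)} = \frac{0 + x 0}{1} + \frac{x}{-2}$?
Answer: $\frac{6641}{4} \approx 1660.3$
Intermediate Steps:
$P{\left(N \right)} = -28 + 2 N^{2}$ ($P{\left(N \right)} = \left(N^{2} + N^{2}\right) - 28 = 2 N^{2} - 28 = -28 + 2 N^{2}$)
$z{\left(x \right)} = - \frac{x}{8}$ ($z{\left(x \right)} = \frac{\frac{0 + x 0}{1} + \frac{x}{-2}}{4} = \frac{\left(0 + 0\right) 1 + x \left(- \frac{1}{2}\right)}{4} = \frac{0 \cdot 1 - \frac{x}{2}}{4} = \frac{0 - \frac{x}{2}}{4} = \frac{\left(- \frac{1}{2}\right) x}{4} = - \frac{x}{8}$)
$\left(2 + z{\left(-4 \right)}\right)^{2} + P{\left(29 \right)} = \left(2 - - \frac{1}{2}\right)^{2} - \left(28 - 2 \cdot 29^{2}\right) = \left(2 + \frac{1}{2}\right)^{2} + \left(-28 + 2 \cdot 841\right) = \left(\frac{5}{2}\right)^{2} + \left(-28 + 1682\right) = \frac{25}{4} + 1654 = \frac{6641}{4}$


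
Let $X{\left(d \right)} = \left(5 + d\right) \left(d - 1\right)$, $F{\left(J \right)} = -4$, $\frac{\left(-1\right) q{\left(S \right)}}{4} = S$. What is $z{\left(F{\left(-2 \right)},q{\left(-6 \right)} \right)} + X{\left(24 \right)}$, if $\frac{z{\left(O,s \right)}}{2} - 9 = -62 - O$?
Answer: $569$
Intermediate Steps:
$q{\left(S \right)} = - 4 S$
$z{\left(O,s \right)} = -106 - 2 O$ ($z{\left(O,s \right)} = 18 + 2 \left(-62 - O\right) = 18 - \left(124 + 2 O\right) = -106 - 2 O$)
$X{\left(d \right)} = \left(-1 + d\right) \left(5 + d\right)$ ($X{\left(d \right)} = \left(5 + d\right) \left(-1 + d\right) = \left(-1 + d\right) \left(5 + d\right)$)
$z{\left(F{\left(-2 \right)},q{\left(-6 \right)} \right)} + X{\left(24 \right)} = \left(-106 - -8\right) + \left(-5 + 24^{2} + 4 \cdot 24\right) = \left(-106 + 8\right) + \left(-5 + 576 + 96\right) = -98 + 667 = 569$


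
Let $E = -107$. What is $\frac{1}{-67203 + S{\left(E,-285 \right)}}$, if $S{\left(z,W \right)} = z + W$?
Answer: $- \frac{1}{67595} \approx -1.4794 \cdot 10^{-5}$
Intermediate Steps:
$S{\left(z,W \right)} = W + z$
$\frac{1}{-67203 + S{\left(E,-285 \right)}} = \frac{1}{-67203 - 392} = \frac{1}{-67595} = - \frac{1}{67595}$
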